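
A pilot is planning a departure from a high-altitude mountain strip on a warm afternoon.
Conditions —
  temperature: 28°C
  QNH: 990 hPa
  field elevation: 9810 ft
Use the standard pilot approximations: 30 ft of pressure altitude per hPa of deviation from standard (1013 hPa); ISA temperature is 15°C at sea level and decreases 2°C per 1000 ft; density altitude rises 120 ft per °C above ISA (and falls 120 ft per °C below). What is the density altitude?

14580 ft

Pressure altitude = 9810 + (1013 − 990) × 30 = 9810 + (+690) = 10500 ft.
ISA temperature at 10500 ft = 15 − 2 × (10500/1000) = -6°C.
ISA deviation = 28 − (-6) = +34°C.
Density altitude = 10500 + 120 × (34) = 14580 ft.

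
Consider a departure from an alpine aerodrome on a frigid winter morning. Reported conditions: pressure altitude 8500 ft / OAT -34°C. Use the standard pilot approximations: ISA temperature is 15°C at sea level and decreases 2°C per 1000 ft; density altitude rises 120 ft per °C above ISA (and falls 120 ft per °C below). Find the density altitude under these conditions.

4660 ft

ISA temperature at 8500 ft = 15 − 2 × (8500/1000) = -2°C.
ISA deviation = -34 − (-2) = -32°C.
Density altitude = 8500 + 120 × (-32) = 8500 + (-3840) = 4660 ft.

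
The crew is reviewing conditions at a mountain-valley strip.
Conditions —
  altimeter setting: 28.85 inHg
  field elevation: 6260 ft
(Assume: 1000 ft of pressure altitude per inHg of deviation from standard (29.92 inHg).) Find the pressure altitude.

Pressure correction = (29.92 − 28.85) × 1000 = +1070 ft.
Pressure altitude = 6260 + (+1070) = 7330 ft.

7330 ft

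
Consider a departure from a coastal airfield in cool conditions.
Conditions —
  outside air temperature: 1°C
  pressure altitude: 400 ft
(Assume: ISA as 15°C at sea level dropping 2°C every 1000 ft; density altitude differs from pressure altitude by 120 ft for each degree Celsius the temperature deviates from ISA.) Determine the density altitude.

ISA temperature at 400 ft = 15 − 2 × (400/1000) = 14.2°C.
ISA deviation = 1 − 14.2 = -13.2°C.
Density altitude = 400 + 120 × (-13.2) = 400 + (-1584) = -1184 ft.

-1184 ft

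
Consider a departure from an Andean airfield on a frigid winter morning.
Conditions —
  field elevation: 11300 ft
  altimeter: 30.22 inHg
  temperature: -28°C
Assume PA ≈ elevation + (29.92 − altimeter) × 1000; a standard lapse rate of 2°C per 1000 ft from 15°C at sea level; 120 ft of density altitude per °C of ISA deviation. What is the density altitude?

8480 ft

Pressure altitude = 11300 + (29.92 − 30.22) × 1000 = 11300 + (-300) = 11000 ft.
ISA temperature at 11000 ft = 15 − 2 × (11000/1000) = -7°C.
ISA deviation = -28 − (-7) = -21°C.
Density altitude = 11000 + 120 × (-21) = 8480 ft.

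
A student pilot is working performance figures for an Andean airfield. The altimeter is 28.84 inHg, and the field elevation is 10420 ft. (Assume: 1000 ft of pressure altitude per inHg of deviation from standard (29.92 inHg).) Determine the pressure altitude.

11500 ft

Pressure correction = (29.92 − 28.84) × 1000 = +1080 ft.
Pressure altitude = 10420 + (+1080) = 11500 ft.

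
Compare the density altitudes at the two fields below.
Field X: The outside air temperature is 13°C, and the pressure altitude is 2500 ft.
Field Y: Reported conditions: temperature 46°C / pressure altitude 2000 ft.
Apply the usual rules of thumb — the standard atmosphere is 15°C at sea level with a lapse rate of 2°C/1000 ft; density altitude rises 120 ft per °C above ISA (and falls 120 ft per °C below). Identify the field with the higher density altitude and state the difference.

Field Y by 3340 ft

Field X: ISA temp = 10°C, deviation +3°C, DA = 2500 + 120 × 3 = 2860 ft.
Field Y: ISA temp = 11°C, deviation +35°C, DA = 2000 + 120 × 35 = 6200 ft.
Field Y is higher by 6200 − 2860 = 3340 ft.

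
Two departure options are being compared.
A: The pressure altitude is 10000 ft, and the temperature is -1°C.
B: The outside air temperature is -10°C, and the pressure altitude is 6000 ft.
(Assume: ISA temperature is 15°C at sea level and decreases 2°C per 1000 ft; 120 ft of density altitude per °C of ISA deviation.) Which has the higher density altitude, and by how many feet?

A by 6040 ft

A: ISA temp = -5°C, deviation +4°C, DA = 10000 + 120 × 4 = 10480 ft.
B: ISA temp = 3°C, deviation -13°C, DA = 6000 + 120 × (-13) = 4440 ft.
A is higher by 10480 − 4440 = 6040 ft.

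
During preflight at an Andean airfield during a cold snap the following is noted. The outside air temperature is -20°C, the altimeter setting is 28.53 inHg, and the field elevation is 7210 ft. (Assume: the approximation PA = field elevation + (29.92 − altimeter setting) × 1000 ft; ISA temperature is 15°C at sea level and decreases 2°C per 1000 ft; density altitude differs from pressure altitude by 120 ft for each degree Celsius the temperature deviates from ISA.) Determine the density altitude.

6464 ft

Pressure altitude = 7210 + (29.92 − 28.53) × 1000 = 7210 + (+1390) = 8600 ft.
ISA temperature at 8600 ft = 15 − 2 × (8600/1000) = -2.2°C.
ISA deviation = -20 − (-2.2) = -17.8°C.
Density altitude = 8600 + 120 × (-17.8) = 6464 ft.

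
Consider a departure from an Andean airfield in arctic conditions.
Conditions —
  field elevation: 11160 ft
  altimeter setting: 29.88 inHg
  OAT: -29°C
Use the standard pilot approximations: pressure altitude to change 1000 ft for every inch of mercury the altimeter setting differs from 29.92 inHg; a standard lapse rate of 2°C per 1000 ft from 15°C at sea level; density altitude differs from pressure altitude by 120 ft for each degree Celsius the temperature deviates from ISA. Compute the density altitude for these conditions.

8608 ft

Pressure altitude = 11160 + (29.92 − 29.88) × 1000 = 11160 + (+40) = 11200 ft.
ISA temperature at 11200 ft = 15 − 2 × (11200/1000) = -7.4°C.
ISA deviation = -29 − (-7.4) = -21.6°C.
Density altitude = 11200 + 120 × (-21.6) = 8608 ft.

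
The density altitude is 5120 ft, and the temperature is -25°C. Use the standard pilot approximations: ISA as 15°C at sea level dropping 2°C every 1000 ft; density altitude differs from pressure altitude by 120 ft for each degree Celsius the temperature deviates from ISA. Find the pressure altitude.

DA = PA + 120 × (OAT − (15 − 2·PA/1000)) = PA + 120·OAT − 1800 + 0.24·PA = 1.24·PA + 120·OAT − 1800.
So 1.24·PA = 5120 − 120 × (-25) + 1800 = 9920.
PA = 9920 / 1.24 = 8000 ft.

8000 ft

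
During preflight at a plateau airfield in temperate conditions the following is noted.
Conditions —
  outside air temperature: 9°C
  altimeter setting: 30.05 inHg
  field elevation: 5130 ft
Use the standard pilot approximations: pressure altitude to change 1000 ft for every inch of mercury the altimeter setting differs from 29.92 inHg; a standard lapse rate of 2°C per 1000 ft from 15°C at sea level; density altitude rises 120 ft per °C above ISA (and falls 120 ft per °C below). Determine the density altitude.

5480 ft

Pressure altitude = 5130 + (29.92 − 30.05) × 1000 = 5130 + (-130) = 5000 ft.
ISA temperature at 5000 ft = 15 − 2 × (5000/1000) = 5°C.
ISA deviation = 9 − 5 = +4°C.
Density altitude = 5000 + 120 × (4) = 5480 ft.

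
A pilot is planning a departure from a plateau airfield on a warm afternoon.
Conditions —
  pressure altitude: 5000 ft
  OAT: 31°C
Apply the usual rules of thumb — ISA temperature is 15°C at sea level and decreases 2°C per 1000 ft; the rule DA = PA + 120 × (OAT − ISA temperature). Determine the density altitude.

8120 ft

ISA temperature at 5000 ft = 15 − 2 × (5000/1000) = 5°C.
ISA deviation = 31 − 5 = +26°C.
Density altitude = 5000 + 120 × (26) = 5000 + (+3120) = 8120 ft.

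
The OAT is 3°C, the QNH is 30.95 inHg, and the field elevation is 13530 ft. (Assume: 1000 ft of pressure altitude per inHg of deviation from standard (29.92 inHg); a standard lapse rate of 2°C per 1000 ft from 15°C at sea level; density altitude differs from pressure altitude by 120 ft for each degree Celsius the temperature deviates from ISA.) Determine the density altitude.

14060 ft

Pressure altitude = 13530 + (29.92 − 30.95) × 1000 = 13530 + (-1030) = 12500 ft.
ISA temperature at 12500 ft = 15 − 2 × (12500/1000) = -10°C.
ISA deviation = 3 − (-10) = +13°C.
Density altitude = 12500 + 120 × (13) = 14060 ft.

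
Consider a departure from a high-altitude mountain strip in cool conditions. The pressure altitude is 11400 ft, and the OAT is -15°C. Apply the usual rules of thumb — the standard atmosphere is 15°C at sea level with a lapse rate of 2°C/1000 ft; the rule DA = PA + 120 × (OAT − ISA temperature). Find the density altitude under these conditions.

10536 ft

ISA temperature at 11400 ft = 15 − 2 × (11400/1000) = -7.8°C.
ISA deviation = -15 − (-7.8) = -7.2°C.
Density altitude = 11400 + 120 × (-7.2) = 11400 + (-864) = 10536 ft.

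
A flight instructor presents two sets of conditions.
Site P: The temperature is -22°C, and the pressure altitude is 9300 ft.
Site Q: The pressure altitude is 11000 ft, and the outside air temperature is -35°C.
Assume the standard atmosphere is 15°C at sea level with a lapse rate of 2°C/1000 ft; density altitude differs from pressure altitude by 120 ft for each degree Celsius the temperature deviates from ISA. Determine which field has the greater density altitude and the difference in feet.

Site Q by 548 ft

Site P: ISA temp = -3.6°C, deviation -18.4°C, DA = 9300 + 120 × (-18.4) = 7092 ft.
Site Q: ISA temp = -7°C, deviation -28°C, DA = 11000 + 120 × (-28) = 7640 ft.
Site Q is higher by 7640 − 7092 = 548 ft.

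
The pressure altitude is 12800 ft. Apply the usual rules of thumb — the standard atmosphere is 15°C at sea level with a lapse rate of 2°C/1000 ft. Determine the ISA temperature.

ISA temperature = 15 − 2 × (12800/1000) = 15 − 25.6 = -10.6°C.

-10.6°C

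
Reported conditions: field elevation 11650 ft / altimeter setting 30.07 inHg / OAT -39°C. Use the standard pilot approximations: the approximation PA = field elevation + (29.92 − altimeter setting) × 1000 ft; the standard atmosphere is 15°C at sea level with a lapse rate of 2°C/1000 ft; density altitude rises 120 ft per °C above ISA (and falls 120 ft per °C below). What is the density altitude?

Pressure altitude = 11650 + (29.92 − 30.07) × 1000 = 11650 + (-150) = 11500 ft.
ISA temperature at 11500 ft = 15 − 2 × (11500/1000) = -8°C.
ISA deviation = -39 − (-8) = -31°C.
Density altitude = 11500 + 120 × (-31) = 7780 ft.

7780 ft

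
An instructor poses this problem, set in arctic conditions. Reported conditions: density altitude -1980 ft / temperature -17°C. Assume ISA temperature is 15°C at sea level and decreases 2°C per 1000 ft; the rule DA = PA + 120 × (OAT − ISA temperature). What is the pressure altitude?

DA = PA + 120 × (OAT − (15 − 2·PA/1000)) = PA + 120·OAT − 1800 + 0.24·PA = 1.24·PA + 120·OAT − 1800.
So 1.24·PA = -1980 − 120 × (-17) + 1800 = 1860.
PA = 1860 / 1.24 = 1500 ft.

1500 ft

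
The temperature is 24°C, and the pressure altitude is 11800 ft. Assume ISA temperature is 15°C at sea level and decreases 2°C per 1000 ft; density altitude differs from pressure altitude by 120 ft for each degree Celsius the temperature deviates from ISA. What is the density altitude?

ISA temperature at 11800 ft = 15 − 2 × (11800/1000) = -8.6°C.
ISA deviation = 24 − (-8.6) = +32.6°C.
Density altitude = 11800 + 120 × (32.6) = 11800 + (+3912) = 15712 ft.

15712 ft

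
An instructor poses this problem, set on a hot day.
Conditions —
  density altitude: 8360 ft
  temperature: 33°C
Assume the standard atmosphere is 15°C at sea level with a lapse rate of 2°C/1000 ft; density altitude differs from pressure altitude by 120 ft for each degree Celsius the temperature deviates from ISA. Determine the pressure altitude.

DA = PA + 120 × (OAT − (15 − 2·PA/1000)) = PA + 120·OAT − 1800 + 0.24·PA = 1.24·PA + 120·OAT − 1800.
So 1.24·PA = 8360 − 120 × 33 + 1800 = 6200.
PA = 6200 / 1.24 = 5000 ft.

5000 ft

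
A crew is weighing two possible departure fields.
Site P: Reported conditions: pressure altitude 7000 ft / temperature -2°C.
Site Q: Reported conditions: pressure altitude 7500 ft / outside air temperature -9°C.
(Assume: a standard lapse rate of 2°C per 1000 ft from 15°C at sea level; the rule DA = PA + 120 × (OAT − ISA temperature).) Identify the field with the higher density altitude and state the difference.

Site P by 220 ft

Site P: ISA temp = 1°C, deviation -3°C, DA = 7000 + 120 × (-3) = 6640 ft.
Site Q: ISA temp = 0°C, deviation -9°C, DA = 7500 + 120 × (-9) = 6420 ft.
Site P is higher by 6640 − 6420 = 220 ft.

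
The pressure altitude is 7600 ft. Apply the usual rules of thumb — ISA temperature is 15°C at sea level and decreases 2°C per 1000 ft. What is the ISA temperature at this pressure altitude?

-0.2°C

ISA temperature = 15 − 2 × (7600/1000) = 15 − 15.2 = -0.2°C.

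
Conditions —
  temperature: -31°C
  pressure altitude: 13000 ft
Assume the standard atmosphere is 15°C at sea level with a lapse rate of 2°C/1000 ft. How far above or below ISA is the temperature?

ISA-20°C

ISA temperature at 13000 ft = 15 − 2 × (13000/1000) = -11°C.
Deviation = OAT − ISA = -31 − (-11) = -20°C.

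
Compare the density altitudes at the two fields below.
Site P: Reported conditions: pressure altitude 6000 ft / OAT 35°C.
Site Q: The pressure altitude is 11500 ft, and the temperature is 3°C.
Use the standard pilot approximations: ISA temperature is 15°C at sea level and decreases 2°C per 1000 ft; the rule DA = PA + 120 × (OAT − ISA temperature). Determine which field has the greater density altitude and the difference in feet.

Site P: ISA temp = 3°C, deviation +32°C, DA = 6000 + 120 × 32 = 9840 ft.
Site Q: ISA temp = -8°C, deviation +11°C, DA = 11500 + 120 × 11 = 12820 ft.
Site Q is higher by 12820 − 9840 = 2980 ft.

Site Q by 2980 ft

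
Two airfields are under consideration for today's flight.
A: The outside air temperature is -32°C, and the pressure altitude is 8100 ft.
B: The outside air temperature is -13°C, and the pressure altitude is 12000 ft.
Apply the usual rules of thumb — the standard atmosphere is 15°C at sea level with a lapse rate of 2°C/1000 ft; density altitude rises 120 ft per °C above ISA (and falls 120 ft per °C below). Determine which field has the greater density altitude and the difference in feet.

B by 7116 ft

A: ISA temp = -1.2°C, deviation -30.8°C, DA = 8100 + 120 × (-30.8) = 4404 ft.
B: ISA temp = -9°C, deviation -4°C, DA = 12000 + 120 × (-4) = 11520 ft.
B is higher by 11520 − 4404 = 7116 ft.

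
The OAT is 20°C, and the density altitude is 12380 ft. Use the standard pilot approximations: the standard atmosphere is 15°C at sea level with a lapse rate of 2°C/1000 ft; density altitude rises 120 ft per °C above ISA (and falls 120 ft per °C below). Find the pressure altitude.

9500 ft

DA = PA + 120 × (OAT − (15 − 2·PA/1000)) = PA + 120·OAT − 1800 + 0.24·PA = 1.24·PA + 120·OAT − 1800.
So 1.24·PA = 12380 − 120 × 20 + 1800 = 11780.
PA = 11780 / 1.24 = 9500 ft.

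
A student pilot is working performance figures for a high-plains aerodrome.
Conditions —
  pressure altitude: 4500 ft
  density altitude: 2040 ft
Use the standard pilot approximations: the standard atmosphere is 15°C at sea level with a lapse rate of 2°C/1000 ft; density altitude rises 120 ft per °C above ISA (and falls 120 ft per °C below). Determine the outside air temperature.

-14.5°C

Density altitude − pressure altitude = 2040 − 4500 = -2460 ft.
At 120 ft/°C that is an ISA deviation of -2460/120 = -20.5°C.
ISA temperature at 4500 ft = 15 − 2 × (4500/1000) = 6°C.
OAT = ISA + deviation = 6 + (-20.5) = -14.5°C.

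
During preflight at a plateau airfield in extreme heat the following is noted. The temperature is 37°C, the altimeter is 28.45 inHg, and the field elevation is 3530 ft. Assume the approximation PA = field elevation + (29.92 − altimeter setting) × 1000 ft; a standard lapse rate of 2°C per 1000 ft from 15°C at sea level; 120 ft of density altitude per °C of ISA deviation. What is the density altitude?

Pressure altitude = 3530 + (29.92 − 28.45) × 1000 = 3530 + (+1470) = 5000 ft.
ISA temperature at 5000 ft = 15 − 2 × (5000/1000) = 5°C.
ISA deviation = 37 − 5 = +32°C.
Density altitude = 5000 + 120 × (32) = 8840 ft.

8840 ft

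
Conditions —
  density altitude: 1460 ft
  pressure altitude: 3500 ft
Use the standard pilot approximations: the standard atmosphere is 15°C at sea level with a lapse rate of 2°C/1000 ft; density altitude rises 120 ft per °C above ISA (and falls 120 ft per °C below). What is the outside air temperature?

Density altitude − pressure altitude = 1460 − 3500 = -2040 ft.
At 120 ft/°C that is an ISA deviation of -2040/120 = -17°C.
ISA temperature at 3500 ft = 15 − 2 × (3500/1000) = 8°C.
OAT = ISA + deviation = 8 + (-17) = -9°C.

-9°C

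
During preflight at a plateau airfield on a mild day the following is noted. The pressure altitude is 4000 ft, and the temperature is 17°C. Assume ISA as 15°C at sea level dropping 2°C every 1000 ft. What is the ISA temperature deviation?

ISA+10°C

ISA temperature at 4000 ft = 15 − 2 × (4000/1000) = 7°C.
Deviation = OAT − ISA = 17 − 7 = +10°C.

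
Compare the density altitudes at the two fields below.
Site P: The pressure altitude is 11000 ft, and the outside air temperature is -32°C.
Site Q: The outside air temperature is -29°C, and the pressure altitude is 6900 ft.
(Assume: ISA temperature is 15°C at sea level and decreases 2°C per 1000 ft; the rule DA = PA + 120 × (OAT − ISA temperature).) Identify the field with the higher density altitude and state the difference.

Site P by 4724 ft

Site P: ISA temp = -7°C, deviation -25°C, DA = 11000 + 120 × (-25) = 8000 ft.
Site Q: ISA temp = 1.2°C, deviation -30.2°C, DA = 6900 + 120 × (-30.2) = 3276 ft.
Site P is higher by 8000 − 3276 = 4724 ft.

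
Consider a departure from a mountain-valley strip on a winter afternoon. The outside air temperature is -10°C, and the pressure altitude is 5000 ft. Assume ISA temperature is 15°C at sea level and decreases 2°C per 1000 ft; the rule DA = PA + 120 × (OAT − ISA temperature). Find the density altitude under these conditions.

3200 ft

ISA temperature at 5000 ft = 15 − 2 × (5000/1000) = 5°C.
ISA deviation = -10 − 5 = -15°C.
Density altitude = 5000 + 120 × (-15) = 5000 + (-1800) = 3200 ft.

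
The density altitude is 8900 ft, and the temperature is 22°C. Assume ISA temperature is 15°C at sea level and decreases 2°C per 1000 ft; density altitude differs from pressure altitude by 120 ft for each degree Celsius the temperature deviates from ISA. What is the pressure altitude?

6500 ft

DA = PA + 120 × (OAT − (15 − 2·PA/1000)) = PA + 120·OAT − 1800 + 0.24·PA = 1.24·PA + 120·OAT − 1800.
So 1.24·PA = 8900 − 120 × 22 + 1800 = 8060.
PA = 8060 / 1.24 = 6500 ft.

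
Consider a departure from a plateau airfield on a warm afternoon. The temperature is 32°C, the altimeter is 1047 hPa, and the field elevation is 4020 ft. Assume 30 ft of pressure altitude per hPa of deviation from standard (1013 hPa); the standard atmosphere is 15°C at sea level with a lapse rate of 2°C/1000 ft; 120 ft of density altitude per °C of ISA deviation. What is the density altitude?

Pressure altitude = 4020 + (1013 − 1047) × 30 = 4020 + (-1020) = 3000 ft.
ISA temperature at 3000 ft = 15 − 2 × (3000/1000) = 9°C.
ISA deviation = 32 − 9 = +23°C.
Density altitude = 3000 + 120 × (23) = 5760 ft.

5760 ft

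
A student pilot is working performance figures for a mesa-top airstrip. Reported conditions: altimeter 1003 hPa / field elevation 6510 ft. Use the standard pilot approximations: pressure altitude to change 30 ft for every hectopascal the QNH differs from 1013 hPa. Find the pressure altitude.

6810 ft

Pressure correction = (1013 − 1003) × 30 = +300 ft.
Pressure altitude = 6510 + (+300) = 6810 ft.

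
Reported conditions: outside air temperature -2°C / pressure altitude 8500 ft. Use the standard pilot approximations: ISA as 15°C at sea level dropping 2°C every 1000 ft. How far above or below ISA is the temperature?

ISA temperature at 8500 ft = 15 − 2 × (8500/1000) = -2°C.
Deviation = OAT − ISA = -2 − (-2) = 0°C.

ISA0°C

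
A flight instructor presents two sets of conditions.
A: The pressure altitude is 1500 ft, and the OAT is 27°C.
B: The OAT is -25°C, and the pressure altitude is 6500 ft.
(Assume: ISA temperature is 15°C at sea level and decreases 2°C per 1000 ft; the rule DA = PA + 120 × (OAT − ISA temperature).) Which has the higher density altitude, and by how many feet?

A: ISA temp = 12°C, deviation +15°C, DA = 1500 + 120 × 15 = 3300 ft.
B: ISA temp = 2°C, deviation -27°C, DA = 6500 + 120 × (-27) = 3260 ft.
A is higher by 3300 − 3260 = 40 ft.

A by 40 ft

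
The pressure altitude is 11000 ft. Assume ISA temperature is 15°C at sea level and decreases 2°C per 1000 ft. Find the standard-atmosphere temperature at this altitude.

ISA temperature = 15 − 2 × (11000/1000) = 15 − 22 = -7°C.

-7°C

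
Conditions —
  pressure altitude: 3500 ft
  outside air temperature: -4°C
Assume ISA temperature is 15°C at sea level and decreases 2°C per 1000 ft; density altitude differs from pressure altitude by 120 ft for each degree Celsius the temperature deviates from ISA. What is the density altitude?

2060 ft

ISA temperature at 3500 ft = 15 − 2 × (3500/1000) = 8°C.
ISA deviation = -4 − 8 = -12°C.
Density altitude = 3500 + 120 × (-12) = 3500 + (-1440) = 2060 ft.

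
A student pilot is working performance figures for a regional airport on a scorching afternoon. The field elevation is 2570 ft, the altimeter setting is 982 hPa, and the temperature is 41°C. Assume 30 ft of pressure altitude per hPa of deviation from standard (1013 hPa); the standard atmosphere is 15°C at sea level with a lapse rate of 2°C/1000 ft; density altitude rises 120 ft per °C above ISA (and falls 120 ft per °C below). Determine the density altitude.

Pressure altitude = 2570 + (1013 − 982) × 30 = 2570 + (+930) = 3500 ft.
ISA temperature at 3500 ft = 15 − 2 × (3500/1000) = 8°C.
ISA deviation = 41 − 8 = +33°C.
Density altitude = 3500 + 120 × (33) = 7460 ft.

7460 ft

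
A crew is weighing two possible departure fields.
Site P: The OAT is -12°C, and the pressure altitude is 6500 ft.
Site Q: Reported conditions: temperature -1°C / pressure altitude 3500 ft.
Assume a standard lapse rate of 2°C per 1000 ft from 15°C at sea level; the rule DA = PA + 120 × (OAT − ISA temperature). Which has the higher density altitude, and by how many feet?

Site P: ISA temp = 2°C, deviation -14°C, DA = 6500 + 120 × (-14) = 4820 ft.
Site Q: ISA temp = 8°C, deviation -9°C, DA = 3500 + 120 × (-9) = 2420 ft.
Site P is higher by 4820 − 2420 = 2400 ft.

Site P by 2400 ft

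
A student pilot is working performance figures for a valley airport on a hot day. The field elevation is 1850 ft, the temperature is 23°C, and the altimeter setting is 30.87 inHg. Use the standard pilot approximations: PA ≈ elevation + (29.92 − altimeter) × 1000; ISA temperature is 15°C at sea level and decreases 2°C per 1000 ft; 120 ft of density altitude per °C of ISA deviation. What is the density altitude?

2076 ft

Pressure altitude = 1850 + (29.92 − 30.87) × 1000 = 1850 + (-950) = 900 ft.
ISA temperature at 900 ft = 15 − 2 × (900/1000) = 13.2°C.
ISA deviation = 23 − 13.2 = +9.8°C.
Density altitude = 900 + 120 × (9.8) = 2076 ft.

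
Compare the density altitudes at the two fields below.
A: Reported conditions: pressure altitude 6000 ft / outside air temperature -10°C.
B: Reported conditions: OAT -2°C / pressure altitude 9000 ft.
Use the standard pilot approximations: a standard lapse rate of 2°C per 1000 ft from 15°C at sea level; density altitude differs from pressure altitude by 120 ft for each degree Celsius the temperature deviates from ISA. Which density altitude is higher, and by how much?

A: ISA temp = 3°C, deviation -13°C, DA = 6000 + 120 × (-13) = 4440 ft.
B: ISA temp = -3°C, deviation +1°C, DA = 9000 + 120 × 1 = 9120 ft.
B is higher by 9120 − 4440 = 4680 ft.

B by 4680 ft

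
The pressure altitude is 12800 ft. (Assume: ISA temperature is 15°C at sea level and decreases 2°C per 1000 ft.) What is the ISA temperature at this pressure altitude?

-10.6°C

ISA temperature = 15 − 2 × (12800/1000) = 15 − 25.6 = -10.6°C.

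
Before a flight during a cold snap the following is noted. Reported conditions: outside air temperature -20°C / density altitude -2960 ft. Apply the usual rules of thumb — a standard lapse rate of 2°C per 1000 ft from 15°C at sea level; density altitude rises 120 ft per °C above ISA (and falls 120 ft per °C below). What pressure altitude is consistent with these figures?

DA = PA + 120 × (OAT − (15 − 2·PA/1000)) = PA + 120·OAT − 1800 + 0.24·PA = 1.24·PA + 120·OAT − 1800.
So 1.24·PA = -2960 − 120 × (-20) + 1800 = 1240.
PA = 1240 / 1.24 = 1000 ft.

1000 ft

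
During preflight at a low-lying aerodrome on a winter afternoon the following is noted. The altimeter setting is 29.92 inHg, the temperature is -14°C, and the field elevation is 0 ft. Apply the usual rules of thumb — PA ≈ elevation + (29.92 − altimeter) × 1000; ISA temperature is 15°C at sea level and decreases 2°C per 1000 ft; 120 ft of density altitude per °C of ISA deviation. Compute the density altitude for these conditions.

-3480 ft

Pressure altitude = 0 + (29.92 − 29.92) × 1000 = 0 + (0) = 0 ft.
ISA temperature at 0 ft = 15 − 2 × (0/1000) = 15°C.
ISA deviation = -14 − 15 = -29°C.
Density altitude = 0 + 120 × (-29) = -3480 ft.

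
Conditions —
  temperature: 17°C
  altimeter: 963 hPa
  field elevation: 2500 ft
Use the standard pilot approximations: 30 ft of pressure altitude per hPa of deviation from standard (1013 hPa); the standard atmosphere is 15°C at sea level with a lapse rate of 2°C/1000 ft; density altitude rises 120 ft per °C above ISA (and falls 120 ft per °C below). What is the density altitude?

Pressure altitude = 2500 + (1013 − 963) × 30 = 2500 + (+1500) = 4000 ft.
ISA temperature at 4000 ft = 15 − 2 × (4000/1000) = 7°C.
ISA deviation = 17 − 7 = +10°C.
Density altitude = 4000 + 120 × (10) = 5200 ft.

5200 ft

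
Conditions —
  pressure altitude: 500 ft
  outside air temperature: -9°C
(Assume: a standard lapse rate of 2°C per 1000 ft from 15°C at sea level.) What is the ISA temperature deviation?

ISA temperature at 500 ft = 15 − 2 × (500/1000) = 14°C.
Deviation = OAT − ISA = -9 − 14 = -23°C.

ISA-23°C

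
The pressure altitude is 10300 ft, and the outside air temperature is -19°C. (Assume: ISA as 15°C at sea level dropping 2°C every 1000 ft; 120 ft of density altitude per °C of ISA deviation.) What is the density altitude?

8692 ft

ISA temperature at 10300 ft = 15 − 2 × (10300/1000) = -5.6°C.
ISA deviation = -19 − (-5.6) = -13.4°C.
Density altitude = 10300 + 120 × (-13.4) = 10300 + (-1608) = 8692 ft.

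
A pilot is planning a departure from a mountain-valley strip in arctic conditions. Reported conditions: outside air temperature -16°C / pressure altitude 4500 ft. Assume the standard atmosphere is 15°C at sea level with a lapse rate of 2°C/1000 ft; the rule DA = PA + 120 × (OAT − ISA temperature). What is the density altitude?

1860 ft

ISA temperature at 4500 ft = 15 − 2 × (4500/1000) = 6°C.
ISA deviation = -16 − 6 = -22°C.
Density altitude = 4500 + 120 × (-22) = 4500 + (-2640) = 1860 ft.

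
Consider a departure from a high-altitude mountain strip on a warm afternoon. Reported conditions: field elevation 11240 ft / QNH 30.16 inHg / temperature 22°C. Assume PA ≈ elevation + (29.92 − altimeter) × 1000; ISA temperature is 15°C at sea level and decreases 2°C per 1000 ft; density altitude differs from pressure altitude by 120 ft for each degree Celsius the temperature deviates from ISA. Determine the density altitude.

Pressure altitude = 11240 + (29.92 − 30.16) × 1000 = 11240 + (-240) = 11000 ft.
ISA temperature at 11000 ft = 15 − 2 × (11000/1000) = -7°C.
ISA deviation = 22 − (-7) = +29°C.
Density altitude = 11000 + 120 × (29) = 14480 ft.

14480 ft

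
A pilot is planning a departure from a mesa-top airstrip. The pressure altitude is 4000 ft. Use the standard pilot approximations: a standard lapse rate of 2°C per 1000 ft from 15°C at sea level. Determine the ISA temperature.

7°C

ISA temperature = 15 − 2 × (4000/1000) = 15 − 8 = 7°C.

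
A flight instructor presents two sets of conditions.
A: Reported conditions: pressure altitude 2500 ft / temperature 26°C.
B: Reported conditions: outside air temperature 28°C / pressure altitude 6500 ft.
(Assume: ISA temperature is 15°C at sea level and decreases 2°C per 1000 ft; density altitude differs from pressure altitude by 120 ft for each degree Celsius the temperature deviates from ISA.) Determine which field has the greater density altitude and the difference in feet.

A: ISA temp = 10°C, deviation +16°C, DA = 2500 + 120 × 16 = 4420 ft.
B: ISA temp = 2°C, deviation +26°C, DA = 6500 + 120 × 26 = 9620 ft.
B is higher by 9620 − 4420 = 5200 ft.

B by 5200 ft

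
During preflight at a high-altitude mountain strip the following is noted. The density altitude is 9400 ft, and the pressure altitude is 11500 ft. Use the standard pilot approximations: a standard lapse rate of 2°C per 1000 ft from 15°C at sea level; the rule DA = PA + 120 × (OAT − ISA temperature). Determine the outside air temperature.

Density altitude − pressure altitude = 9400 − 11500 = -2100 ft.
At 120 ft/°C that is an ISA deviation of -2100/120 = -17.5°C.
ISA temperature at 11500 ft = 15 − 2 × (11500/1000) = -8°C.
OAT = ISA + deviation = -8 + (-17.5) = -25.5°C.

-25.5°C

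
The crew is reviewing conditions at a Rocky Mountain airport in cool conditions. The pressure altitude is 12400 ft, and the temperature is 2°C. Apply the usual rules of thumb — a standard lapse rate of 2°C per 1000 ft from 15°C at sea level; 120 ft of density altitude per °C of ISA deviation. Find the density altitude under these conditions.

ISA temperature at 12400 ft = 15 − 2 × (12400/1000) = -9.8°C.
ISA deviation = 2 − (-9.8) = +11.8°C.
Density altitude = 12400 + 120 × (11.8) = 12400 + (+1416) = 13816 ft.

13816 ft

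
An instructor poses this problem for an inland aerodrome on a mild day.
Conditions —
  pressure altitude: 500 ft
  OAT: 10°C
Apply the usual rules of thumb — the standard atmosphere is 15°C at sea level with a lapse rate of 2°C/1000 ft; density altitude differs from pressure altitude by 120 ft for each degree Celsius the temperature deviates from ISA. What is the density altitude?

20 ft

ISA temperature at 500 ft = 15 − 2 × (500/1000) = 14°C.
ISA deviation = 10 − 14 = -4°C.
Density altitude = 500 + 120 × (-4) = 500 + (-480) = 20 ft.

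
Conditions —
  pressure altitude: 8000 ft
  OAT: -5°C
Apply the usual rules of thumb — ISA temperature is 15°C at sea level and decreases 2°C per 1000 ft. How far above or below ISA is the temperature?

ISA temperature at 8000 ft = 15 − 2 × (8000/1000) = -1°C.
Deviation = OAT − ISA = -5 − (-1) = -4°C.

ISA-4°C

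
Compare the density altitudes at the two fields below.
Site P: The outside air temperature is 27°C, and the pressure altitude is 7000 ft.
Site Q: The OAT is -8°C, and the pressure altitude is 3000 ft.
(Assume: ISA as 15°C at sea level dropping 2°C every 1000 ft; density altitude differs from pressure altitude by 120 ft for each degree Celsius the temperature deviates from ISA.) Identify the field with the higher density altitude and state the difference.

Site P by 9160 ft

Site P: ISA temp = 1°C, deviation +26°C, DA = 7000 + 120 × 26 = 10120 ft.
Site Q: ISA temp = 9°C, deviation -17°C, DA = 3000 + 120 × (-17) = 960 ft.
Site P is higher by 10120 − 960 = 9160 ft.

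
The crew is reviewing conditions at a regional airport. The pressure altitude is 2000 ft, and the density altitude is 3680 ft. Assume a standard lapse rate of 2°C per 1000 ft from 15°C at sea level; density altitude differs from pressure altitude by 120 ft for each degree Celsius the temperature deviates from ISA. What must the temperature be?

Density altitude − pressure altitude = 3680 − 2000 = +1680 ft.
At 120 ft/°C that is an ISA deviation of 1680/120 = +14°C.
ISA temperature at 2000 ft = 15 − 2 × (2000/1000) = 11°C.
OAT = ISA + deviation = 11 + (+14) = 25°C.

25°C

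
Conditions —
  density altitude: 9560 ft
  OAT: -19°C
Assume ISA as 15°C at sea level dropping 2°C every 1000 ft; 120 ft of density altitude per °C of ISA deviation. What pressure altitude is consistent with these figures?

11000 ft

DA = PA + 120 × (OAT − (15 − 2·PA/1000)) = PA + 120·OAT − 1800 + 0.24·PA = 1.24·PA + 120·OAT − 1800.
So 1.24·PA = 9560 − 120 × (-19) + 1800 = 13640.
PA = 13640 / 1.24 = 11000 ft.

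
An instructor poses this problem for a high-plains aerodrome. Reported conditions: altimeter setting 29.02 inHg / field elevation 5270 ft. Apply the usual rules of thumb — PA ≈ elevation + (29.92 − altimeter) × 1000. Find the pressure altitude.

Pressure correction = (29.92 − 29.02) × 1000 = +900 ft.
Pressure altitude = 5270 + (+900) = 6170 ft.

6170 ft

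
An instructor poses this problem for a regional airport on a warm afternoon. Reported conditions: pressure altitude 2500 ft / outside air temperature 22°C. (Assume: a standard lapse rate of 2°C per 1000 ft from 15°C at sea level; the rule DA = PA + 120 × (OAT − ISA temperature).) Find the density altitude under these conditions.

ISA temperature at 2500 ft = 15 − 2 × (2500/1000) = 10°C.
ISA deviation = 22 − 10 = +12°C.
Density altitude = 2500 + 120 × (12) = 2500 + (+1440) = 3940 ft.

3940 ft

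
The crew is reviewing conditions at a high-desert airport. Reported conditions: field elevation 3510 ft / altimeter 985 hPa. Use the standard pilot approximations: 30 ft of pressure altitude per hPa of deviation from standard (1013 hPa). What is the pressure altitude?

Pressure correction = (1013 − 985) × 30 = +840 ft.
Pressure altitude = 3510 + (+840) = 4350 ft.

4350 ft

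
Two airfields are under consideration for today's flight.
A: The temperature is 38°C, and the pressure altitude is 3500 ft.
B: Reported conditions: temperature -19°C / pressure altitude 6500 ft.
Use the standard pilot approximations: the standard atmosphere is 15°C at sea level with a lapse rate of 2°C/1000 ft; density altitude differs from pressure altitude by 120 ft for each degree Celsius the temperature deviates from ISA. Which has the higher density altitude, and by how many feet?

A by 3120 ft

A: ISA temp = 8°C, deviation +30°C, DA = 3500 + 120 × 30 = 7100 ft.
B: ISA temp = 2°C, deviation -21°C, DA = 6500 + 120 × (-21) = 3980 ft.
A is higher by 7100 − 3980 = 3120 ft.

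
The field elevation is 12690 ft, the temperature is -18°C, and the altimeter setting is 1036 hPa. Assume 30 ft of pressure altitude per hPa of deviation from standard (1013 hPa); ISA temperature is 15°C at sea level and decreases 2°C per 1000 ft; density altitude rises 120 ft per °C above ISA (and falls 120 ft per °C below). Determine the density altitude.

10920 ft

Pressure altitude = 12690 + (1013 − 1036) × 30 = 12690 + (-690) = 12000 ft.
ISA temperature at 12000 ft = 15 − 2 × (12000/1000) = -9°C.
ISA deviation = -18 − (-9) = -9°C.
Density altitude = 12000 + 120 × (-9) = 10920 ft.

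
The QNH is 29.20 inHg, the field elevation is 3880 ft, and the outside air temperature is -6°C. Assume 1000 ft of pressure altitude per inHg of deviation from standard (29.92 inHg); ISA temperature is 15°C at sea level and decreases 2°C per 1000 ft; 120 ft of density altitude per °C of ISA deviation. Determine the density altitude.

3184 ft

Pressure altitude = 3880 + (29.92 − 29.20) × 1000 = 3880 + (+720) = 4600 ft.
ISA temperature at 4600 ft = 15 − 2 × (4600/1000) = 5.8°C.
ISA deviation = -6 − 5.8 = -11.8°C.
Density altitude = 4600 + 120 × (-11.8) = 3184 ft.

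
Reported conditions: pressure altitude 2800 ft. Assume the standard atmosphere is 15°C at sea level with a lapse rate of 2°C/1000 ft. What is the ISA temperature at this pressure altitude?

9.4°C

ISA temperature = 15 − 2 × (2800/1000) = 15 − 5.6 = 9.4°C.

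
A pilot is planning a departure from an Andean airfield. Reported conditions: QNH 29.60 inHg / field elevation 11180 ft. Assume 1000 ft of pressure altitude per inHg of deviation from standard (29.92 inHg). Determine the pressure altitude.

11500 ft

Pressure correction = (29.92 − 29.60) × 1000 = +320 ft.
Pressure altitude = 11180 + (+320) = 11500 ft.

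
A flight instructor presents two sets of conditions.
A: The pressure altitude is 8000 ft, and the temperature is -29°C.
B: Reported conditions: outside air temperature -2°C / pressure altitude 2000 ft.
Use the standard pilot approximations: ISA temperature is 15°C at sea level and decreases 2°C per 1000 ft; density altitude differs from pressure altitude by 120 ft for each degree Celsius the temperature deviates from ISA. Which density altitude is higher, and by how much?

A by 4200 ft

A: ISA temp = -1°C, deviation -28°C, DA = 8000 + 120 × (-28) = 4640 ft.
B: ISA temp = 11°C, deviation -13°C, DA = 2000 + 120 × (-13) = 440 ft.
A is higher by 4640 − 440 = 4200 ft.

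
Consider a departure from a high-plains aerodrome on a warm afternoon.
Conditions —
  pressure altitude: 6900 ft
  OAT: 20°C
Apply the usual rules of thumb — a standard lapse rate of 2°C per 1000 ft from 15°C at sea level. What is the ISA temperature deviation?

ISA+18.8°C

ISA temperature at 6900 ft = 15 − 2 × (6900/1000) = 1.2°C.
Deviation = OAT − ISA = 20 − 1.2 = +18.8°C.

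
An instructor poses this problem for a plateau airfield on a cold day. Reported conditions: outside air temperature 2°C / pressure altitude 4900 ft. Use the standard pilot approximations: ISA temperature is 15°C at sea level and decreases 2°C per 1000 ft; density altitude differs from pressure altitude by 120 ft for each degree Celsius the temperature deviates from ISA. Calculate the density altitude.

4516 ft

ISA temperature at 4900 ft = 15 − 2 × (4900/1000) = 5.2°C.
ISA deviation = 2 − 5.2 = -3.2°C.
Density altitude = 4900 + 120 × (-3.2) = 4900 + (-384) = 4516 ft.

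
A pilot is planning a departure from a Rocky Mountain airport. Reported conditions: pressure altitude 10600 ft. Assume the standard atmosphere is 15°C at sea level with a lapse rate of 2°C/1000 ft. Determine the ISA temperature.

-6.2°C

ISA temperature = 15 − 2 × (10600/1000) = 15 − 21.2 = -6.2°C.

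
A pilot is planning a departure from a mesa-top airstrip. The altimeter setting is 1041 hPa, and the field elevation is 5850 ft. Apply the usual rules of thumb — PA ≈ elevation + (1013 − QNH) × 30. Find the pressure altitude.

5010 ft

Pressure correction = (1013 − 1041) × 30 = -840 ft.
Pressure altitude = 5850 + (-840) = 5010 ft.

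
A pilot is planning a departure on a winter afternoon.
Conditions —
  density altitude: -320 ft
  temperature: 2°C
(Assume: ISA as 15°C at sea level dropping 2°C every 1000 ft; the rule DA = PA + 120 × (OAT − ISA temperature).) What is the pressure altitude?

DA = PA + 120 × (OAT − (15 − 2·PA/1000)) = PA + 120·OAT − 1800 + 0.24·PA = 1.24·PA + 120·OAT − 1800.
So 1.24·PA = -320 − 120 × 2 + 1800 = 1240.
PA = 1240 / 1.24 = 1000 ft.

1000 ft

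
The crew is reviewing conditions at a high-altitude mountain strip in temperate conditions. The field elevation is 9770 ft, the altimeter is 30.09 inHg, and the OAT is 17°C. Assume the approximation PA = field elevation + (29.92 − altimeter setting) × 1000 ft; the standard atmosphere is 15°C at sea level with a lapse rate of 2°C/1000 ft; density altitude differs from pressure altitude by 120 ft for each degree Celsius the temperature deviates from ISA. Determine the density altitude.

Pressure altitude = 9770 + (29.92 − 30.09) × 1000 = 9770 + (-170) = 9600 ft.
ISA temperature at 9600 ft = 15 − 2 × (9600/1000) = -4.2°C.
ISA deviation = 17 − (-4.2) = +21.2°C.
Density altitude = 9600 + 120 × (21.2) = 12144 ft.

12144 ft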